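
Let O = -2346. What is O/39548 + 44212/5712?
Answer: 15491927/2016948 ≈ 7.6809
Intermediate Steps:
O/39548 + 44212/5712 = -2346/39548 + 44212/5712 = -2346*1/39548 + 44212*(1/5712) = -1173/19774 + 1579/204 = 15491927/2016948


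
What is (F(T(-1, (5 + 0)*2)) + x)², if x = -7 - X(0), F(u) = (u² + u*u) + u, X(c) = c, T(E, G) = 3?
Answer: 196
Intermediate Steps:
F(u) = u + 2*u² (F(u) = (u² + u²) + u = 2*u² + u = u + 2*u²)
x = -7 (x = -7 - 1*0 = -7 + 0 = -7)
(F(T(-1, (5 + 0)*2)) + x)² = (3*(1 + 2*3) - 7)² = (3*(1 + 6) - 7)² = (3*7 - 7)² = (21 - 7)² = 14² = 196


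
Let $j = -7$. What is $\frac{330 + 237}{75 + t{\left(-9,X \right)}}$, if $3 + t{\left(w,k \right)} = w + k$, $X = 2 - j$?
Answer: $\frac{63}{8} \approx 7.875$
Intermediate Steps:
$X = 9$ ($X = 2 - -7 = 2 + 7 = 9$)
$t{\left(w,k \right)} = -3 + k + w$ ($t{\left(w,k \right)} = -3 + \left(w + k\right) = -3 + \left(k + w\right) = -3 + k + w$)
$\frac{330 + 237}{75 + t{\left(-9,X \right)}} = \frac{330 + 237}{75 - 3} = \frac{567}{75 - 3} = \frac{567}{72} = 567 \cdot \frac{1}{72} = \frac{63}{8}$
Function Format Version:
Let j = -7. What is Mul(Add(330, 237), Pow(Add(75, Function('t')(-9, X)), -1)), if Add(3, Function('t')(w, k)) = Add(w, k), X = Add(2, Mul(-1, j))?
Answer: Rational(63, 8) ≈ 7.8750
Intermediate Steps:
X = 9 (X = Add(2, Mul(-1, -7)) = Add(2, 7) = 9)
Function('t')(w, k) = Add(-3, k, w) (Function('t')(w, k) = Add(-3, Add(w, k)) = Add(-3, Add(k, w)) = Add(-3, k, w))
Mul(Add(330, 237), Pow(Add(75, Function('t')(-9, X)), -1)) = Mul(Add(330, 237), Pow(Add(75, Add(-3, 9, -9)), -1)) = Mul(567, Pow(Add(75, -3), -1)) = Mul(567, Pow(72, -1)) = Mul(567, Rational(1, 72)) = Rational(63, 8)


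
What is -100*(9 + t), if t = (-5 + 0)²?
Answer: -3400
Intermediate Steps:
t = 25 (t = (-5)² = 25)
-100*(9 + t) = -100*(9 + 25) = -100*34 = -3400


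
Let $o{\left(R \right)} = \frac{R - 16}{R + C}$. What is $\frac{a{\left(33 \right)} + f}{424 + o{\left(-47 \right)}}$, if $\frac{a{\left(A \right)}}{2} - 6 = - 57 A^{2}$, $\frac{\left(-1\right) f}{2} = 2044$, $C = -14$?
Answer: $- \frac{7821542}{25927} \approx -301.68$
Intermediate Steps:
$f = -4088$ ($f = \left(-2\right) 2044 = -4088$)
$a{\left(A \right)} = 12 - 114 A^{2}$ ($a{\left(A \right)} = 12 + 2 \left(- 57 A^{2}\right) = 12 - 114 A^{2}$)
$o{\left(R \right)} = \frac{-16 + R}{-14 + R}$ ($o{\left(R \right)} = \frac{R - 16}{R - 14} = \frac{-16 + R}{-14 + R}$)
$\frac{a{\left(33 \right)} + f}{424 + o{\left(-47 \right)}} = \frac{\left(12 - 114 \cdot 33^{2}\right) - 4088}{424 + \frac{-16 - 47}{-14 - 47}} = \frac{\left(12 - 124146\right) - 4088}{424 + \frac{1}{-61} \left(-63\right)} = \frac{\left(12 - 124146\right) - 4088}{424 - - \frac{63}{61}} = \frac{-124134 - 4088}{424 + \frac{63}{61}} = - \frac{128222}{\frac{25927}{61}} = \left(-128222\right) \frac{61}{25927} = - \frac{7821542}{25927}$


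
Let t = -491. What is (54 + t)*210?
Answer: -91770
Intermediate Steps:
(54 + t)*210 = (54 - 491)*210 = -437*210 = -91770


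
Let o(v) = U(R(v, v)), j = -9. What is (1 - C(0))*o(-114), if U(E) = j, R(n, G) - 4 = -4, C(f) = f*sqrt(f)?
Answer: -9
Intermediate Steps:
C(f) = f**(3/2)
R(n, G) = 0 (R(n, G) = 4 - 4 = 0)
U(E) = -9
o(v) = -9
(1 - C(0))*o(-114) = (1 - 0**(3/2))*(-9) = (1 - 1*0)*(-9) = (1 + 0)*(-9) = 1*(-9) = -9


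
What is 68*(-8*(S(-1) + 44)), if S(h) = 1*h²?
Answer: -24480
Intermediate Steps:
S(h) = h²
68*(-8*(S(-1) + 44)) = 68*(-8*((-1)² + 44)) = 68*(-8*(1 + 44)) = 68*(-8*45) = 68*(-360) = -24480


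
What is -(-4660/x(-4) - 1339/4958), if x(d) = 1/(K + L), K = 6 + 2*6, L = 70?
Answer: 2033177979/4958 ≈ 4.1008e+5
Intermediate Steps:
K = 18 (K = 6 + 12 = 18)
x(d) = 1/88 (x(d) = 1/(18 + 70) = 1/88)
-(-4660/x(-4) - 1339/4958) = -(-4660/1/88 - 1339/4958) = -(-4660*88 - 1339*1/4958) = -(-410080 - 1339/4958) = -1*(-2033177979/4958) = 2033177979/4958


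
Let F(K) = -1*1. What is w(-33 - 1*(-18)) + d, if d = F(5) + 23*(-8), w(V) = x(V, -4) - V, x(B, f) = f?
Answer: -174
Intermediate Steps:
F(K) = -1
w(V) = -4 - V
d = -185 (d = -1 + 23*(-8) = -1 - 184 = -185)
w(-33 - 1*(-18)) + d = (-4 - (-33 - 1*(-18))) - 185 = (-4 - (-33 + 18)) - 185 = (-4 - 1*(-15)) - 185 = (-4 + 15) - 185 = 11 - 185 = -174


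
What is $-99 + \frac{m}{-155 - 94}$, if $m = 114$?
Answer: $- \frac{8255}{83} \approx -99.458$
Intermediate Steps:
$-99 + \frac{m}{-155 - 94} = -99 + \frac{1}{-155 - 94} \cdot 114 = -99 + \frac{1}{-249} \cdot 114 = -99 - \frac{38}{83} = - \frac{8255}{83}$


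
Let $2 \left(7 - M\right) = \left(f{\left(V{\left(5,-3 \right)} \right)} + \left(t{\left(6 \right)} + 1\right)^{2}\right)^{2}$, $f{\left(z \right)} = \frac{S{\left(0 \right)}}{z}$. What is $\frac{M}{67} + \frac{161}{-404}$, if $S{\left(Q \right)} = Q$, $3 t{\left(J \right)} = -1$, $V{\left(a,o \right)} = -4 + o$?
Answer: $- \frac{647911}{2192508} \approx -0.29551$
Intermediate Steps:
$t{\left(J \right)} = - \frac{1}{3}$ ($t{\left(J \right)} = \frac{1}{3} \left(-1\right) = - \frac{1}{3}$)
$f{\left(z \right)} = 0$ ($f{\left(z \right)} = \frac{0}{z} = 0$)
$M = \frac{559}{81}$ ($M = 7 - \frac{\left(0 + \left(- \frac{1}{3} + 1\right)^{2}\right)^{2}}{2} = 7 - \frac{\left(0 + \left(\frac{2}{3}\right)^{2}\right)^{2}}{2} = 7 - \frac{\left(0 + \frac{4}{9}\right)^{2}}{2} = 7 - \frac{\left(\frac{4}{9}\right)^{2}}{2} = 7 - \frac{8}{81} = \frac{559}{81} \approx 6.9012$)
$\frac{M}{67} + \frac{161}{-404} = \frac{559}{81 \cdot 67} + \frac{161}{-404} = \frac{559}{81} \cdot \frac{1}{67} + 161 \left(- \frac{1}{404}\right) = \frac{559}{5427} - \frac{161}{404} = - \frac{647911}{2192508}$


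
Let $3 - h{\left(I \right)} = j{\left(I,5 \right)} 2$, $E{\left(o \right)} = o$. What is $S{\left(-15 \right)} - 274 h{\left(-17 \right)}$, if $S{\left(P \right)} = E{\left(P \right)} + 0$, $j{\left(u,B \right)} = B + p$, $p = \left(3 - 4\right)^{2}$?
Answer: $2451$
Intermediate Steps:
$p = 1$ ($p = \left(-1\right)^{2} = 1$)
$j{\left(u,B \right)} = 1 + B$ ($j{\left(u,B \right)} = B + 1 = 1 + B$)
$h{\left(I \right)} = -9$ ($h{\left(I \right)} = 3 - \left(1 + 5\right) 2 = 3 - 6 \cdot 2 = 3 - 12 = -9$)
$S{\left(P \right)} = P$ ($S{\left(P \right)} = P + 0 = P$)
$S{\left(-15 \right)} - 274 h{\left(-17 \right)} = -15 - -2466 = -15 + 2466 = 2451$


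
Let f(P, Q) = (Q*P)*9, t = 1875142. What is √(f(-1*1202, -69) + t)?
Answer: 4*√163849 ≈ 1619.1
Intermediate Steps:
f(P, Q) = 9*P*Q (f(P, Q) = (P*Q)*9 = 9*P*Q)
√(f(-1*1202, -69) + t) = √(9*(-1*1202)*(-69) + 1875142) = √(9*(-1202)*(-69) + 1875142) = √(746442 + 1875142) = √2621584 = 4*√163849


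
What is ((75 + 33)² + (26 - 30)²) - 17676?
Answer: -5996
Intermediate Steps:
((75 + 33)² + (26 - 30)²) - 17676 = (108² + (-4)²) - 17676 = (11664 + 16) - 17676 = 11680 - 17676 = -5996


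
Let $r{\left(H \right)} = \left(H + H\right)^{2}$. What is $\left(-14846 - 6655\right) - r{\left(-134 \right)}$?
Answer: $-93325$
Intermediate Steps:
$r{\left(H \right)} = 4 H^{2}$ ($r{\left(H \right)} = \left(2 H\right)^{2} = 4 H^{2}$)
$\left(-14846 - 6655\right) - r{\left(-134 \right)} = \left(-14846 - 6655\right) - 4 \left(-134\right)^{2} = \left(-14846 - 6655\right) - 4 \cdot 17956 = -21501 - 71824 = -93325$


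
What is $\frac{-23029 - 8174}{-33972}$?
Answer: $\frac{10401}{11324} \approx 0.91849$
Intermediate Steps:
$\frac{-23029 - 8174}{-33972} = \left(-31203\right) \left(- \frac{1}{33972}\right) = \frac{10401}{11324}$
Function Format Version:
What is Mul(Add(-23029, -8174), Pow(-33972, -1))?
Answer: Rational(10401, 11324) ≈ 0.91849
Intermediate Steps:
Mul(Add(-23029, -8174), Pow(-33972, -1)) = Mul(-31203, Rational(-1, 33972)) = Rational(10401, 11324)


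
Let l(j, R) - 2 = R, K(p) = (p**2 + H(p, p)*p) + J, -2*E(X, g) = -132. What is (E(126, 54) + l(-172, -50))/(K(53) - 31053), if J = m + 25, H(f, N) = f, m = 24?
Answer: -3/4231 ≈ -0.00070905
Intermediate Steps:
E(X, g) = 66 (E(X, g) = -1/2*(-132) = 66)
J = 49 (J = 24 + 25 = 49)
K(p) = 49 + 2*p**2 (K(p) = (p**2 + p*p) + 49 = (p**2 + p**2) + 49 = 2*p**2 + 49 = 49 + 2*p**2)
l(j, R) = 2 + R
(E(126, 54) + l(-172, -50))/(K(53) - 31053) = (66 + (2 - 50))/((49 + 2*53**2) - 31053) = (66 - 48)/((49 + 2*2809) - 31053) = 18/((49 + 5618) - 31053) = 18/(5667 - 31053) = 18/(-25386) = 18*(-1/25386) = -3/4231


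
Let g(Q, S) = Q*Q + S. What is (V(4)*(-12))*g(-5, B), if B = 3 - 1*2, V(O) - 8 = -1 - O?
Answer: -936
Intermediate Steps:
V(O) = 7 - O (V(O) = 8 + (-1 - O) = 7 - O)
B = 1 (B = 3 - 2 = 1)
g(Q, S) = S + Q² (g(Q, S) = Q² + S = S + Q²)
(V(4)*(-12))*g(-5, B) = ((7 - 1*4)*(-12))*(1 + (-5)²) = ((7 - 4)*(-12))*(1 + 25) = (3*(-12))*26 = -36*26 = -936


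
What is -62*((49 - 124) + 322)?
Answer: -15314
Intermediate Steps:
-62*((49 - 124) + 322) = -62*(-75 + 322) = -62*247 = -15314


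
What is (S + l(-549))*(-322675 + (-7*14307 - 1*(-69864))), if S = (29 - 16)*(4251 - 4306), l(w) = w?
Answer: 446141440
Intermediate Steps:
S = -715 (S = 13*(-55) = -715)
(S + l(-549))*(-322675 + (-7*14307 - 1*(-69864))) = (-715 - 549)*(-322675 + (-7*14307 - 1*(-69864))) = -1264*(-322675 + (-100149 + 69864)) = -1264*(-322675 - 30285) = -1264*(-352960) = 446141440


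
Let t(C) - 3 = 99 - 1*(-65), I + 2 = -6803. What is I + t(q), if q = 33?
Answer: -6638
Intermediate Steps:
I = -6805 (I = -2 - 6803 = -6805)
t(C) = 167 (t(C) = 3 + (99 - 1*(-65)) = 3 + (99 + 65) = 3 + 164 = 167)
I + t(q) = -6805 + 167 = -6638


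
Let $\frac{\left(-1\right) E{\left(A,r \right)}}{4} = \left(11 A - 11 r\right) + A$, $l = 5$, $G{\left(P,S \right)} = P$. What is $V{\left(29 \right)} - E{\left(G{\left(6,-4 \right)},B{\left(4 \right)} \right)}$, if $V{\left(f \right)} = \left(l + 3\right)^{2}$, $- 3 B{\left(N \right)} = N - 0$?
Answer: $\frac{1232}{3} \approx 410.67$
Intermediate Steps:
$B{\left(N \right)} = - \frac{N}{3}$ ($B{\left(N \right)} = - \frac{N - 0}{3} = - \frac{N + 0}{3} = - \frac{N}{3}$)
$V{\left(f \right)} = 64$ ($V{\left(f \right)} = \left(5 + 3\right)^{2} = 8^{2} = 64$)
$E{\left(A,r \right)} = - 48 A + 44 r$ ($E{\left(A,r \right)} = - 4 \left(\left(11 A - 11 r\right) + A\right) = - 4 \left(\left(- 11 r + 11 A\right) + A\right) = - 4 \left(- 11 r + 12 A\right) = - 48 A + 44 r$)
$V{\left(29 \right)} - E{\left(G{\left(6,-4 \right)},B{\left(4 \right)} \right)} = 64 - \left(\left(-48\right) 6 + 44 \left(\left(- \frac{1}{3}\right) 4\right)\right) = 64 - \left(-288 + 44 \left(- \frac{4}{3}\right)\right) = 64 - \left(-288 - \frac{176}{3}\right) = 64 - - \frac{1040}{3} = 64 + \frac{1040}{3} = \frac{1232}{3}$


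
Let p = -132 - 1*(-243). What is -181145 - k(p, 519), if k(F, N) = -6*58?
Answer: -180797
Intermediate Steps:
p = 111 (p = -132 + 243 = 111)
k(F, N) = -348
-181145 - k(p, 519) = -181145 - 1*(-348) = -181145 + 348 = -180797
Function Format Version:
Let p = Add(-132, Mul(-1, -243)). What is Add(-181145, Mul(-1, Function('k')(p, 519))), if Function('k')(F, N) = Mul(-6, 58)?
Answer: -180797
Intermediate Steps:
p = 111 (p = Add(-132, 243) = 111)
Function('k')(F, N) = -348
Add(-181145, Mul(-1, Function('k')(p, 519))) = Add(-181145, Mul(-1, -348)) = Add(-181145, 348) = -180797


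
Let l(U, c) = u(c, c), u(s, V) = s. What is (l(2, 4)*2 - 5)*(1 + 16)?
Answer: 51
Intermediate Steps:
l(U, c) = c
(l(2, 4)*2 - 5)*(1 + 16) = (4*2 - 5)*(1 + 16) = (8 - 5)*17 = 3*17 = 51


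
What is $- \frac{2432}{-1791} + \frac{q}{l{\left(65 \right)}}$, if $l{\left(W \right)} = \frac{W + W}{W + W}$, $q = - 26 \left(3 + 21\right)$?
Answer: $- \frac{1115152}{1791} \approx -622.64$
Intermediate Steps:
$q = -624$ ($q = \left(-26\right) 24 = -624$)
$l{\left(W \right)} = 1$ ($l{\left(W \right)} = \frac{2 W}{2 W} = 2 W \frac{1}{2 W} = 1$)
$- \frac{2432}{-1791} + \frac{q}{l{\left(65 \right)}} = - \frac{2432}{-1791} - \frac{624}{1} = \left(-2432\right) \left(- \frac{1}{1791}\right) - 624 = \frac{2432}{1791} - 624 = - \frac{1115152}{1791}$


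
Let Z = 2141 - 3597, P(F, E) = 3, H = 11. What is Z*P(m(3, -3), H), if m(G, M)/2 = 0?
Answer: -4368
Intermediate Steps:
m(G, M) = 0 (m(G, M) = 2*0 = 0)
Z = -1456
Z*P(m(3, -3), H) = -1456*3 = -4368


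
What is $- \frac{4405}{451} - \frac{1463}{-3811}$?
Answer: $- \frac{16127642}{1718761} \approx -9.3833$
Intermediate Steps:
$- \frac{4405}{451} - \frac{1463}{-3811} = \left(-4405\right) \frac{1}{451} - - \frac{1463}{3811} = - \frac{4405}{451} + \frac{1463}{3811} = - \frac{16127642}{1718761}$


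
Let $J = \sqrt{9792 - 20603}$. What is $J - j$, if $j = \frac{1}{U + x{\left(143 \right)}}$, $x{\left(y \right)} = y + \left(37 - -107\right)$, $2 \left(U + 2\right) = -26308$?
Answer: $\frac{1}{12869} + i \sqrt{10811} \approx 7.7706 \cdot 10^{-5} + 103.98 i$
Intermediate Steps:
$U = -13156$ ($U = -2 + \frac{1}{2} \left(-26308\right) = -2 - 13154 = -13156$)
$x{\left(y \right)} = 144 + y$ ($x{\left(y \right)} = y + \left(37 + 107\right) = y + 144 = 144 + y$)
$J = i \sqrt{10811}$ ($J = \sqrt{-10811} = i \sqrt{10811} \approx 103.98 i$)
$j = - \frac{1}{12869}$ ($j = \frac{1}{-13156 + \left(144 + 143\right)} = \frac{1}{-13156 + 287} = \frac{1}{-12869} = - \frac{1}{12869} \approx -7.7706 \cdot 10^{-5}$)
$J - j = i \sqrt{10811} - - \frac{1}{12869} = i \sqrt{10811} + \frac{1}{12869} = \frac{1}{12869} + i \sqrt{10811}$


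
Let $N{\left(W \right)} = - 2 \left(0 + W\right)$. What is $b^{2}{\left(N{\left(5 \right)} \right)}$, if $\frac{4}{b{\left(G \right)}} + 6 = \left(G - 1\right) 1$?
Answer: $\frac{16}{289} \approx 0.055363$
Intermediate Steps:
$N{\left(W \right)} = - 2 W$
$b{\left(G \right)} = \frac{4}{-7 + G}$ ($b{\left(G \right)} = \frac{4}{-6 + \left(G - 1\right) 1} = \frac{4}{-6 + \left(-1 + G\right) 1} = \frac{4}{-6 + \left(-1 + G\right)} = \frac{4}{-7 + G}$)
$b^{2}{\left(N{\left(5 \right)} \right)} = \left(\frac{4}{-7 - 10}\right)^{2} = \left(\frac{4}{-17}\right)^{2} = \left(4 \left(- \frac{1}{17}\right)\right)^{2} = \left(- \frac{4}{17}\right)^{2} = \frac{16}{289}$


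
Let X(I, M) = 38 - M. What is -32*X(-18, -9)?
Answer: -1504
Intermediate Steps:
-32*X(-18, -9) = -32*(38 - 1*(-9)) = -32*(38 + 9) = -32*47 = -1504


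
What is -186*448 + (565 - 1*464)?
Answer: -83227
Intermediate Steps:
-186*448 + (565 - 1*464) = -83328 + (565 - 464) = -83328 + 101 = -83227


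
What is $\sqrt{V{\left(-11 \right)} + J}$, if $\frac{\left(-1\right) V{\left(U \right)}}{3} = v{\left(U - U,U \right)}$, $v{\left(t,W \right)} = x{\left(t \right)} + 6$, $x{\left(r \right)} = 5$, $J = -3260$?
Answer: $i \sqrt{3293} \approx 57.385 i$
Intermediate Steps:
$v{\left(t,W \right)} = 11$ ($v{\left(t,W \right)} = 5 + 6 = 11$)
$V{\left(U \right)} = -33$ ($V{\left(U \right)} = \left(-3\right) 11 = -33$)
$\sqrt{V{\left(-11 \right)} + J} = \sqrt{-33 - 3260} = \sqrt{-3293} = i \sqrt{3293}$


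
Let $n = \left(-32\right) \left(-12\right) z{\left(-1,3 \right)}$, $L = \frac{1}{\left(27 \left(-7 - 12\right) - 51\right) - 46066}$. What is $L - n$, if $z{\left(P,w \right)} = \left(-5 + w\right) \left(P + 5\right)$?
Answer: $\frac{143247359}{46630} \approx 3072.0$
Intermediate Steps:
$z{\left(P,w \right)} = \left(-5 + w\right) \left(5 + P\right)$
$L = - \frac{1}{46630}$ ($L = \frac{1}{\left(27 \left(-19\right) - 51\right) - 46066} = \frac{1}{\left(-513 - 51\right) - 46066} = \frac{1}{-564 - 46066} = \frac{1}{-46630} = - \frac{1}{46630} \approx -2.1445 \cdot 10^{-5}$)
$n = -3072$ ($n = \left(-32\right) \left(-12\right) \left(-25 - -5 + 5 \cdot 3 - 3\right) = 384 \left(-25 + 5 + 15 - 3\right) = 384 \left(-8\right) = -3072$)
$L - n = - \frac{1}{46630} - -3072 = - \frac{1}{46630} + 3072 = \frac{143247359}{46630}$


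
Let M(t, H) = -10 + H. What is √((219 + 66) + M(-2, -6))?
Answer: √269 ≈ 16.401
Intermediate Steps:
√((219 + 66) + M(-2, -6)) = √((219 + 66) + (-10 - 6)) = √(285 - 16) = √269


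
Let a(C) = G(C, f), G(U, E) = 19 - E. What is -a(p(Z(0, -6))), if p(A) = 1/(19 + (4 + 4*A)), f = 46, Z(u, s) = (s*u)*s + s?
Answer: 27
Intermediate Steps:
Z(u, s) = s + u*s**2 (Z(u, s) = u*s**2 + s = s + u*s**2)
p(A) = 1/(23 + 4*A)
a(C) = -27 (a(C) = 19 - 1*46 = 19 - 46 = -27)
-a(p(Z(0, -6))) = -1*(-27) = 27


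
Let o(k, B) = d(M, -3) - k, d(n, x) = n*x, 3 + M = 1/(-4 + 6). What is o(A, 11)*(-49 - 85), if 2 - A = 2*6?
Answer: -2345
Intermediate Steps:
A = -10 (A = 2 - 2*6 = 2 - 1*12 = 2 - 12 = -10)
M = -5/2 (M = -3 + 1/(-4 + 6) = -3 + 1/2 = -3 + ½ = -5/2 ≈ -2.5000)
o(k, B) = 15/2 - k (o(k, B) = -5/2*(-3) - k = 15/2 - k)
o(A, 11)*(-49 - 85) = (15/2 - 1*(-10))*(-49 - 85) = (15/2 + 10)*(-134) = (35/2)*(-134) = -2345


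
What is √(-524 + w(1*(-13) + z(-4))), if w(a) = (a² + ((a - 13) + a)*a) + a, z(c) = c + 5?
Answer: 2*√13 ≈ 7.2111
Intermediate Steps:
z(c) = 5 + c
w(a) = a + a² + a*(-13 + 2*a) (w(a) = (a² + ((-13 + a) + a)*a) + a = (a² + (-13 + 2*a)*a) + a = (a² + a*(-13 + 2*a)) + a = a + a² + a*(-13 + 2*a))
√(-524 + w(1*(-13) + z(-4))) = √(-524 + 3*(1*(-13) + (5 - 4))*(-4 + (1*(-13) + (5 - 4)))) = √(-524 + 3*(-13 + 1)*(-4 + (-13 + 1))) = √(-524 + 3*(-12)*(-4 - 12)) = √(-524 + 3*(-12)*(-16)) = √(-524 + 576) = √52 = 2*√13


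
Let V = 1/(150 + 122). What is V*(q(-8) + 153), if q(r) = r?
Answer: 145/272 ≈ 0.53309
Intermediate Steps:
V = 1/272 ≈ 0.0036765
V*(q(-8) + 153) = (-8 + 153)/272 = (1/272)*145 = 145/272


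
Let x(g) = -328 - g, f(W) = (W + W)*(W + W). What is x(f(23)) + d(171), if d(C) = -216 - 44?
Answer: -2704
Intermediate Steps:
d(C) = -260
f(W) = 4*W**2 (f(W) = (2*W)*(2*W) = 4*W**2)
x(f(23)) + d(171) = (-328 - 4*23**2) - 260 = (-328 - 4*529) - 260 = (-328 - 1*2116) - 260 = (-328 - 2116) - 260 = -2444 - 260 = -2704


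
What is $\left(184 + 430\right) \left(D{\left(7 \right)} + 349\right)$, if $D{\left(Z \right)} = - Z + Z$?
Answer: $214286$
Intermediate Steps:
$D{\left(Z \right)} = 0$
$\left(184 + 430\right) \left(D{\left(7 \right)} + 349\right) = \left(184 + 430\right) \left(0 + 349\right) = 614 \cdot 349 = 214286$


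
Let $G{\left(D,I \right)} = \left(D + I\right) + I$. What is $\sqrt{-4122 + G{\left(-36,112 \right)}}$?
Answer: $i \sqrt{3934} \approx 62.722 i$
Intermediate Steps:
$G{\left(D,I \right)} = D + 2 I$
$\sqrt{-4122 + G{\left(-36,112 \right)}} = \sqrt{-4122 + \left(-36 + 2 \cdot 112\right)} = \sqrt{-4122 + \left(-36 + 224\right)} = \sqrt{-4122 + 188} = \sqrt{-3934} = i \sqrt{3934}$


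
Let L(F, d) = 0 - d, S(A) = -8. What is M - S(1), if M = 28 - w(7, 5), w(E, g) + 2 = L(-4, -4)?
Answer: 34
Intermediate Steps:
L(F, d) = -d
w(E, g) = 2 (w(E, g) = -2 - 1*(-4) = -2 + 4 = 2)
M = 26 (M = 28 - 1*2 = 28 - 2 = 26)
M - S(1) = 26 - 1*(-8) = 26 + 8 = 34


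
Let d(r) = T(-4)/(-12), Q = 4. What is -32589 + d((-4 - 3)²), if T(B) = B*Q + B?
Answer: -97762/3 ≈ -32587.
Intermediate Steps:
T(B) = 5*B (T(B) = B*4 + B = 4*B + B = 5*B)
d(r) = 5/3 (d(r) = (5*(-4))/(-12) = -20*(-1/12) = 5/3)
-32589 + d((-4 - 3)²) = -32589 + 5/3 = -97762/3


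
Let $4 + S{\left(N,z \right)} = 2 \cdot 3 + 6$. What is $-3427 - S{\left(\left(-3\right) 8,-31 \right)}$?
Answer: $-3435$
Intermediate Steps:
$S{\left(N,z \right)} = 8$ ($S{\left(N,z \right)} = -4 + \left(2 \cdot 3 + 6\right) = -4 + \left(6 + 6\right) = -4 + 12 = 8$)
$-3427 - S{\left(\left(-3\right) 8,-31 \right)} = -3427 - 8 = -3435$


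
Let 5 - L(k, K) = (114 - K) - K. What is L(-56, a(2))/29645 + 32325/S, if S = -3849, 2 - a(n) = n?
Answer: -319564722/38034535 ≈ -8.4020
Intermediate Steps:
a(n) = 2 - n
L(k, K) = -109 + 2*K (L(k, K) = 5 - ((114 - K) - K) = 5 - (114 - 2*K) = 5 + (-114 + 2*K) = -109 + 2*K)
L(-56, a(2))/29645 + 32325/S = (-109 + 2*(2 - 1*2))/29645 + 32325/(-3849) = (-109 + 2*(2 - 2))*(1/29645) + 32325*(-1/3849) = (-109 + 2*0)*(1/29645) - 10775/1283 = (-109 + 0)*(1/29645) - 10775/1283 = -109*1/29645 - 10775/1283 = -109/29645 - 10775/1283 = -319564722/38034535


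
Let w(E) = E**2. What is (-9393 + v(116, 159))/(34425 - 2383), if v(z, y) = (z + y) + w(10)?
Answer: -4509/16021 ≈ -0.28144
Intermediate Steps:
v(z, y) = 100 + y + z (v(z, y) = (z + y) + 10**2 = (y + z) + 100 = 100 + y + z)
(-9393 + v(116, 159))/(34425 - 2383) = (-9393 + (100 + 159 + 116))/(34425 - 2383) = (-9393 + 375)/32042 = -9018*1/32042 = -4509/16021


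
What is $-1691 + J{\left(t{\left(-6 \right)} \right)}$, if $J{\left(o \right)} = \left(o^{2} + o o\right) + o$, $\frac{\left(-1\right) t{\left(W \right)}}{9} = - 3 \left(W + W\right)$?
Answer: $207937$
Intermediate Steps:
$t{\left(W \right)} = 54 W$ ($t{\left(W \right)} = - 9 \left(- 3 \left(W + W\right)\right) = - 9 \left(- 3 \cdot 2 W\right) = - 9 \left(- 6 W\right) = 54 W$)
$J{\left(o \right)} = o + 2 o^{2}$ ($J{\left(o \right)} = \left(o^{2} + o^{2}\right) + o = 2 o^{2} + o = o + 2 o^{2}$)
$-1691 + J{\left(t{\left(-6 \right)} \right)} = -1691 + 54 \left(-6\right) \left(1 + 2 \cdot 54 \left(-6\right)\right) = -1691 - 324 \left(1 + 2 \left(-324\right)\right) = -1691 - 324 \left(1 - 648\right) = -1691 - -209628 = -1691 + 209628 = 207937$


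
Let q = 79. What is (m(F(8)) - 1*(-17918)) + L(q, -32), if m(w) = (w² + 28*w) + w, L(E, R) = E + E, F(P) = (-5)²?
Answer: 19426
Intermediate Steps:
F(P) = 25
L(E, R) = 2*E
m(w) = w² + 29*w
(m(F(8)) - 1*(-17918)) + L(q, -32) = (25*(29 + 25) - 1*(-17918)) + 2*79 = (25*54 + 17918) + 158 = (1350 + 17918) + 158 = 19268 + 158 = 19426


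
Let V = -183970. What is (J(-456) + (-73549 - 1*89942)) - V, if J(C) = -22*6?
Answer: 20347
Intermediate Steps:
J(C) = -132
(J(-456) + (-73549 - 1*89942)) - V = (-132 + (-73549 - 1*89942)) - 1*(-183970) = (-132 + (-73549 - 89942)) + 183970 = (-132 - 163491) + 183970 = -163623 + 183970 = 20347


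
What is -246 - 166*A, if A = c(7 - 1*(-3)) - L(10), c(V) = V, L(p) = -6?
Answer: -2902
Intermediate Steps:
A = 16 (A = (7 - 1*(-3)) - 1*(-6) = (7 + 3) + 6 = 10 + 6 = 16)
-246 - 166*A = -246 - 166*16 = -246 - 2656 = -2902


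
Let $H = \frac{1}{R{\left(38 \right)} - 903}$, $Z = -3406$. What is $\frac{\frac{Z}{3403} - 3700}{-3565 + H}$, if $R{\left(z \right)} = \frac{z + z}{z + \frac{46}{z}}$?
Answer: $\frac{4227289263623}{4071950101740} \approx 1.0381$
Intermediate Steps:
$R{\left(z \right)} = \frac{2 z}{z + \frac{46}{z}}$
$H = - \frac{745}{671291}$ ($H = \frac{1}{\frac{2 \cdot 38^{2}}{46 + 38^{2}} - 903} = \frac{1}{2 \cdot 1444 \frac{1}{46 + 1444} - 903} = \frac{1}{2 \cdot 1444 \cdot \frac{1}{1490} - 903} = \frac{1}{\frac{1444}{745} - 903} = \frac{1}{- \frac{671291}{745}} = - \frac{745}{671291} \approx -0.0011098$)
$\frac{\frac{Z}{3403} - 3700}{-3565 + H} = \frac{- \frac{3406}{3403} - 3700}{-3565 - \frac{745}{671291}} = \frac{\left(-3406\right) \frac{1}{3403} - 3700}{- \frac{2393153160}{671291}} = \left(- \frac{3406}{3403} - 3700\right) \left(- \frac{671291}{2393153160}\right) = \left(- \frac{12594506}{3403}\right) \left(- \frac{671291}{2393153160}\right) = \frac{4227289263623}{4071950101740}$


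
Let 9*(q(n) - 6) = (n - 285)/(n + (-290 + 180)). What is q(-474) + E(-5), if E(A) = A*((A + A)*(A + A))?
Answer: -865235/1752 ≈ -493.86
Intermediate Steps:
E(A) = 4*A³ (E(A) = A*((2*A)*(2*A)) = A*(4*A²) = 4*A³)
q(n) = 6 + (-285 + n)/(9*(-110 + n)) (q(n) = 6 + ((n - 285)/(n + (-290 + 180)))/9 = 6 + ((-285 + n)/(n - 110))/9 = 6 + ((-285 + n)/(-110 + n))/9 = 6 + (-285 + n)/(9*(-110 + n)))
q(-474) + E(-5) = 5*(-1245 + 11*(-474))/(9*(-110 - 474)) + 4*(-5)³ = (5/9)*(-1245 - 5214)/(-584) + 4*(-125) = (5/9)*(-1/584)*(-6459) - 500 = 10765/1752 - 500 = -865235/1752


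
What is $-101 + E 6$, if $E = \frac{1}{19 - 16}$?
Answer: $-99$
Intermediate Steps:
$E = \frac{1}{3} \approx 0.33333$
$-101 + E 6 = -101 + \frac{1}{3} \cdot 6 = -101 + 2 = -99$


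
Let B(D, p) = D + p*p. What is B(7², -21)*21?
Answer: 10290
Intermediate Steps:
B(D, p) = D + p²
B(7², -21)*21 = (7² + (-21)²)*21 = (49 + 441)*21 = 490*21 = 10290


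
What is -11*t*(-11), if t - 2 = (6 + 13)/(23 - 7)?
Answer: 6171/16 ≈ 385.69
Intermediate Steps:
t = 51/16 (t = 2 + (6 + 13)/(23 - 7) = 2 + 19/16 = 51/16 ≈ 3.1875)
-11*t*(-11) = -11*51/16*(-11) = -561/16*(-11) = 6171/16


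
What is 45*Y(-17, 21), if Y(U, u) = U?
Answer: -765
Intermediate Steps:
45*Y(-17, 21) = 45*(-17) = -765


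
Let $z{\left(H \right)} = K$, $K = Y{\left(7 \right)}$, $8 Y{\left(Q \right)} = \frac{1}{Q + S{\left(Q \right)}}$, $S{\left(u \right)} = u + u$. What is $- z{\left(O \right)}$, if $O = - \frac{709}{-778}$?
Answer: $- \frac{1}{168} \approx -0.0059524$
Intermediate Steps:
$S{\left(u \right)} = 2 u$
$O = \frac{709}{778}$ ($O = \left(-709\right) \left(- \frac{1}{778}\right) = \frac{709}{778} \approx 0.91131$)
$Y{\left(Q \right)} = \frac{1}{24 Q}$ ($Y{\left(Q \right)} = \frac{1}{8 \left(Q + 2 Q\right)} = \frac{1}{8 \cdot 3 Q} = \frac{\frac{1}{3} \frac{1}{Q}}{8} = \frac{1}{24 Q}$)
$K = \frac{1}{168}$ ($K = \frac{1}{24 \cdot 7} = \frac{1}{24} \cdot \frac{1}{7} = \frac{1}{168} \approx 0.0059524$)
$z{\left(H \right)} = \frac{1}{168}$
$- z{\left(O \right)} = \left(-1\right) \frac{1}{168} = - \frac{1}{168}$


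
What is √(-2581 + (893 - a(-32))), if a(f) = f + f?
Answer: 2*I*√406 ≈ 40.299*I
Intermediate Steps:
a(f) = 2*f
√(-2581 + (893 - a(-32))) = √(-2581 + (893 - 2*(-32))) = √(-2581 + (893 - 1*(-64))) = √(-2581 + (893 + 64)) = √(-2581 + 957) = √(-1624) = 2*I*√406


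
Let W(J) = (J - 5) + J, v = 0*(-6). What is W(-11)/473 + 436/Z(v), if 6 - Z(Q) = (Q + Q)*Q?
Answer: 103033/1419 ≈ 72.610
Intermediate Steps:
v = 0
Z(Q) = 6 - 2*Q² (Z(Q) = 6 - (Q + Q)*Q = 6 - 2*Q*Q = 6 - 2*Q²)
W(J) = -5 + 2*J (W(J) = (-5 + J) + J = -5 + 2*J)
W(-11)/473 + 436/Z(v) = (-5 + 2*(-11))/473 + 436/(6 - 2*0²) = (-5 - 22)*(1/473) + 436/(6 - 2*0) = -27*1/473 + 436/(6 + 0) = -27/473 + 436/6 = -27/473 + 436*(⅙) = -27/473 + 218/3 = 103033/1419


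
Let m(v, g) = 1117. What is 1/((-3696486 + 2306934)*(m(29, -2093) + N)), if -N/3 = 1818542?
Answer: 1/7579323889968 ≈ 1.3194e-13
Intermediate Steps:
N = -5455626 (N = -3*1818542 = -5455626)
1/((-3696486 + 2306934)*(m(29, -2093) + N)) = 1/((-3696486 + 2306934)*(1117 - 5455626)) = 1/(-1389552*(-5454509)) = 1/7579323889968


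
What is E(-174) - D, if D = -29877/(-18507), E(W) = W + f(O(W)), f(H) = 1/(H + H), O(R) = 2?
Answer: -4327291/24676 ≈ -175.36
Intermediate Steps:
f(H) = 1/(2*H)
E(W) = ¼ + W (E(W) = W + (½)/2 = W + (½)*(½) = W + ¼ = ¼ + W)
D = 9959/6169 (D = -29877*(-1/18507) = 9959/6169 ≈ 1.6144)
E(-174) - D = (¼ - 174) - 1*9959/6169 = -695/4 - 9959/6169 = -4327291/24676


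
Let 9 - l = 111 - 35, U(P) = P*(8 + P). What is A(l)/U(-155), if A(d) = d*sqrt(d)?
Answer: -67*I*sqrt(67)/22785 ≈ -0.024069*I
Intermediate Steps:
l = -67 (l = 9 - (111 - 35) = 9 - 1*76 = 9 - 76 = -67)
A(d) = d**(3/2)
A(l)/U(-155) = (-67)**(3/2)/((-155*(8 - 155))) = (-67*I*sqrt(67))/((-155*(-147))) = -67*I*sqrt(67)/22785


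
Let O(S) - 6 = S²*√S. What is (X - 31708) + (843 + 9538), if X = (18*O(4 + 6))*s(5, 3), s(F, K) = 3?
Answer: -21003 + 5400*√10 ≈ -3926.7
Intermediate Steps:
O(S) = 6 + S^(5/2) (O(S) = 6 + S²*√S = 6 + S^(5/2))
X = 324 + 5400*√10 (X = (18*(6 + (4 + 6)^(5/2)))*3 = (18*(6 + 10^(5/2)))*3 = (18*(6 + 100*√10))*3 = (108 + 1800*√10)*3 = 324 + 5400*√10 ≈ 17400.)
(X - 31708) + (843 + 9538) = ((324 + 5400*√10) - 31708) + (843 + 9538) = (-31384 + 5400*√10) + 10381 = -21003 + 5400*√10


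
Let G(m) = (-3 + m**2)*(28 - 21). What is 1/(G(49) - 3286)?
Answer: 1/13500 ≈ 7.4074e-5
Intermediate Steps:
G(m) = -21 + 7*m**2 (G(m) = (-3 + m**2)*7 = -21 + 7*m**2)
1/(G(49) - 3286) = 1/((-21 + 7*49**2) - 3286) = 1/((-21 + 7*2401) - 3286) = 1/((-21 + 16807) - 3286) = 1/(16786 - 3286) = 1/13500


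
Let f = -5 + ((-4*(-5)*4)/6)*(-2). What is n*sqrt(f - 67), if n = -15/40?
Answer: -I*sqrt(222)/4 ≈ -3.7249*I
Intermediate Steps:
n = -3/8 (n = -15*1/40 = -3/8 ≈ -0.37500)
f = -95/3 (f = -5 + ((20*4)*(1/6))*(-2) = -5 + (80*(1/6))*(-2) = -5 + (40/3)*(-2) = -5 - 80/3 = -95/3 ≈ -31.667)
n*sqrt(f - 67) = -3*sqrt(-95/3 - 67)/8 = -I*sqrt(222)/4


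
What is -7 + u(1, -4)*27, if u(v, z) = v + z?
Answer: -88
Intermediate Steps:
-7 + u(1, -4)*27 = -7 + (1 - 4)*27 = -7 - 3*27 = -7 - 81 = -88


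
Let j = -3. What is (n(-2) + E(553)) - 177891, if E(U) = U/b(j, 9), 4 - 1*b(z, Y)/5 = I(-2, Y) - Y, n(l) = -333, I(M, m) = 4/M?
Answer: -13366247/75 ≈ -1.7822e+5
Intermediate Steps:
b(z, Y) = 30 + 5*Y (b(z, Y) = 20 - 5*(4/(-2) - Y) = 20 - 5*(4*(-½) - Y) = 20 - 5*(-2 - Y) = 20 + (10 + 5*Y) = 30 + 5*Y)
E(U) = U/75 (E(U) = U/(30 + 5*9) = U/(30 + 45) = U/75)
(n(-2) + E(553)) - 177891 = (-333 + (1/75)*553) - 177891 = (-333 + 553/75) - 177891 = -24422/75 - 177891 = -13366247/75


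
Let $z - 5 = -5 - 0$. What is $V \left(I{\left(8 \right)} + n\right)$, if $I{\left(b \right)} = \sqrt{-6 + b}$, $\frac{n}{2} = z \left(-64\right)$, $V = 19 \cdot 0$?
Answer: $0$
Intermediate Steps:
$V = 0$
$z = 0$ ($z = 5 - 5 = 0$)
$n = 0$ ($n = 2 \cdot 0 \left(-64\right) = 2 \cdot 0 = 0$)
$V \left(I{\left(8 \right)} + n\right) = 0 \left(\sqrt{-6 + 8} + 0\right) = 0 \left(\sqrt{2} + 0\right) = 0 \sqrt{2} = 0$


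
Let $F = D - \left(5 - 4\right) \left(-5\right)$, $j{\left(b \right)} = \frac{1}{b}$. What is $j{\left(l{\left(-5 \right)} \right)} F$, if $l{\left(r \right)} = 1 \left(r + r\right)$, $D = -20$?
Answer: $\frac{3}{2} \approx 1.5$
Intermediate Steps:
$l{\left(r \right)} = 2 r$ ($l{\left(r \right)} = 1 \cdot 2 r = 2 r$)
$F = -15$ ($F = -20 - \left(5 - 4\right) \left(-5\right) = -20 - 1 \left(-5\right) = -20 - -5 = -20 + 5 = -15$)
$j{\left(l{\left(-5 \right)} \right)} F = \frac{1}{2 \left(-5\right)} \left(-15\right) = \frac{1}{-10} \left(-15\right) = \left(- \frac{1}{10}\right) \left(-15\right) = \frac{3}{2}$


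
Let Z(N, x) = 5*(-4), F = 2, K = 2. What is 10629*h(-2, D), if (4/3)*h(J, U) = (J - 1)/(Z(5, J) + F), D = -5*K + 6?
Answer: 10629/8 ≈ 1328.6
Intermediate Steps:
D = -4 (D = -5*2 + 6 = -10 + 6 = -4)
Z(N, x) = -20
h(J, U) = 1/24 - J/24 (h(J, U) = 3*((J - 1)/(-20 + 2))/4 = 3*((-1 + J)/(-18))/4 = 3*((-1 + J)*(-1/18))/4 = 3*(1/18 - J/18)/4 = 1/24 - J/24)
10629*h(-2, D) = 10629*(1/24 - 1/24*(-2)) = 10629*(1/24 + 1/12) = 10629*(⅛) = 10629/8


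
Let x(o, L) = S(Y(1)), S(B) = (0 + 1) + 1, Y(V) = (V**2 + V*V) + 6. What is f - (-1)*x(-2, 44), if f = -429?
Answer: -427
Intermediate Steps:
Y(V) = 6 + 2*V**2 (Y(V) = (V**2 + V**2) + 6 = 2*V**2 + 6 = 6 + 2*V**2)
S(B) = 2 (S(B) = 1 + 1 = 2)
x(o, L) = 2
f - (-1)*x(-2, 44) = -429 - (-1)*2 = -429 - 1*(-2) = -429 + 2 = -427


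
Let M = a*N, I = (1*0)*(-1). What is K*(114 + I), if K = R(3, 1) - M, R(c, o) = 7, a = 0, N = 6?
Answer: 798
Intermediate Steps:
I = 0 (I = 0*(-1) = 0)
M = 0 (M = 0*6 = 0)
K = 7 (K = 7 - 1*0 = 7 + 0 = 7)
K*(114 + I) = 7*(114 + 0) = 7*114 = 798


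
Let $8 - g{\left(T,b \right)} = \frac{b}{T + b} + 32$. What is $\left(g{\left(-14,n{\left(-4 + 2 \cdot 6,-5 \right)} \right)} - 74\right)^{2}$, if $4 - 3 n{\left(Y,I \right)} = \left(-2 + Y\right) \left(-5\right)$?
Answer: $\frac{140625}{16} \approx 8789.1$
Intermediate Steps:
$n{\left(Y,I \right)} = -2 + \frac{5 Y}{3}$ ($n{\left(Y,I \right)} = \frac{4}{3} - \frac{\left(-2 + Y\right) \left(-5\right)}{3} = \frac{4}{3} - \frac{10 - 5 Y}{3} = \frac{4}{3} + \left(- \frac{10}{3} + \frac{5 Y}{3}\right) = -2 + \frac{5 Y}{3}$)
$g{\left(T,b \right)} = -24 - \frac{b}{T + b}$ ($g{\left(T,b \right)} = 8 - \left(\frac{b}{T + b} + 32\right) = 8 - \left(32 + \frac{b}{T + b}\right) = -24 - \frac{b}{T + b}$)
$\left(g{\left(-14,n{\left(-4 + 2 \cdot 6,-5 \right)} \right)} - 74\right)^{2} = \left(\frac{- 25 \left(-2 + \frac{5 \left(-4 + 2 \cdot 6\right)}{3}\right) - -336}{-14 - \left(2 - \frac{5 \left(-4 + 2 \cdot 6\right)}{3}\right)} - 74\right)^{2} = \left(\frac{- 25 \left(-2 + \frac{5 \left(-4 + 12\right)}{3}\right) + 336}{-14 - \left(2 - \frac{5 \left(-4 + 12\right)}{3}\right)} - 74\right)^{2} = \left(\frac{- 25 \left(-2 + \frac{5}{3} \cdot 8\right) + 336}{-14 + \left(-2 + \frac{5}{3} \cdot 8\right)} - 74\right)^{2} = \left(\frac{- 25 \left(-2 + \frac{40}{3}\right) + 336}{-14 + \left(-2 + \frac{40}{3}\right)} - 74\right)^{2} = \left(\frac{\left(-25\right) \frac{34}{3} + 336}{-14 + \frac{34}{3}} - 74\right)^{2} = \left(\frac{- \frac{850}{3} + 336}{- \frac{8}{3}} - 74\right)^{2} = \left(\left(- \frac{3}{8}\right) \frac{158}{3} - 74\right)^{2} = \left(- \frac{79}{4} - 74\right)^{2} = \left(- \frac{375}{4}\right)^{2} = \frac{140625}{16}$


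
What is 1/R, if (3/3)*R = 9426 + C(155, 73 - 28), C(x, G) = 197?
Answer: 1/9623 ≈ 0.00010392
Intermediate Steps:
R = 9623 (R = 9426 + 197 = 9623)
1/R = 1/9623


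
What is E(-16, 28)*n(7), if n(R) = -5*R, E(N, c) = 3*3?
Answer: -315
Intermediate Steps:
E(N, c) = 9
E(-16, 28)*n(7) = 9*(-5*7) = 9*(-35) = -315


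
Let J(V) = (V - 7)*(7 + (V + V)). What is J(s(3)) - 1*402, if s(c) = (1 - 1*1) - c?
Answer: -412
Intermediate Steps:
s(c) = -c (s(c) = (1 - 1) - c = 0 - c = -c)
J(V) = (-7 + V)*(7 + 2*V)
J(s(3)) - 1*402 = (-49 - (-7)*3 + 2*(-1*3)**2) - 1*402 = (-49 - 7*(-3) + 2*(-3)**2) - 402 = (-49 + 21 + 2*9) - 402 = (-49 + 21 + 18) - 402 = -10 - 402 = -412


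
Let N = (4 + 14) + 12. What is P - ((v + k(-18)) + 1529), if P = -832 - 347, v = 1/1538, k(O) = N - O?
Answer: -4238729/1538 ≈ -2756.0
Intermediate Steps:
N = 30 (N = 18 + 12 = 30)
k(O) = 30 - O
v = 1/1538 ≈ 0.00065020
P = -1179
P - ((v + k(-18)) + 1529) = -1179 - ((1/1538 + (30 - 1*(-18))) + 1529) = -1179 - ((1/1538 + (30 + 18)) + 1529) = -1179 - ((1/1538 + 48) + 1529) = -1179 - (73825/1538 + 1529) = -1179 - 1*2425427/1538 = -1179 - 2425427/1538 = -4238729/1538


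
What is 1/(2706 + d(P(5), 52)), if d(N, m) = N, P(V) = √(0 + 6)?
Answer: 451/1220405 - √6/7322430 ≈ 0.00036921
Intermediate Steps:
P(V) = √6
1/(2706 + d(P(5), 52)) = 1/(2706 + √6)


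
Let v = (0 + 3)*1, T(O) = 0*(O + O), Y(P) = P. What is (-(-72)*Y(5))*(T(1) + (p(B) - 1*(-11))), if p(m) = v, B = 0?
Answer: 5040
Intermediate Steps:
T(O) = 0 (T(O) = 0*(2*O) = 0)
v = 3 (v = 3*1 = 3)
p(m) = 3
(-(-72)*Y(5))*(T(1) + (p(B) - 1*(-11))) = (-(-72)*5)*(0 + (3 - 1*(-11))) = (-12*(-30))*(0 + (3 + 11)) = 360*(0 + 14) = 360*14 = 5040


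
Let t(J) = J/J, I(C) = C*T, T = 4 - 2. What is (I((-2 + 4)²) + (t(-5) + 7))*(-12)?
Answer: -192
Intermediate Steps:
T = 2
I(C) = 2*C (I(C) = C*2 = 2*C)
t(J) = 1
(I((-2 + 4)²) + (t(-5) + 7))*(-12) = (2*(-2 + 4)² + (1 + 7))*(-12) = (2*2² + 8)*(-12) = (2*4 + 8)*(-12) = (8 + 8)*(-12) = 16*(-12) = -192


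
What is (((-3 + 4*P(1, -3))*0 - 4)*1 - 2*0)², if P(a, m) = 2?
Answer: 16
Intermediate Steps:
(((-3 + 4*P(1, -3))*0 - 4)*1 - 2*0)² = (((-3 + 4*2)*0 - 4)*1 - 2*0)² = (((-3 + 8)*0 - 4)*1 + 0)² = ((5*0 - 4)*1 + 0)² = ((0 - 4)*1 + 0)² = (-4*1 + 0)² = (-4 + 0)² = (-4)² = 16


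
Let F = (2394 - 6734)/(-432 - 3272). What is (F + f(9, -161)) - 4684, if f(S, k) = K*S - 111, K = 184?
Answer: -2905629/926 ≈ -3137.8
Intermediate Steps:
f(S, k) = -111 + 184*S (f(S, k) = 184*S - 111 = -111 + 184*S)
F = 1085/926 (F = -4340/(-3704) = -4340*(-1/3704) = 1085/926 ≈ 1.1717)
(F + f(9, -161)) - 4684 = (1085/926 + (-111 + 184*9)) - 4684 = (1085/926 + (-111 + 1656)) - 4684 = (1085/926 + 1545) - 4684 = 1431755/926 - 4684 = -2905629/926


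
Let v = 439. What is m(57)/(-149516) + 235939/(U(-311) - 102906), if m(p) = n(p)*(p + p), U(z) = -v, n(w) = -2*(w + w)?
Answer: -740693461/351175705 ≈ -2.1092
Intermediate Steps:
n(w) = -4*w
U(z) = -439 (U(z) = -1*439 = -439)
m(p) = -8*p**2 (m(p) = (-4*p)*(p + p) = (-4*p)*(2*p) = -8*p**2)
m(57)/(-149516) + 235939/(U(-311) - 102906) = -8*57**2/(-149516) + 235939/(-439 - 102906) = -8*3249*(-1/149516) + 235939/(-103345) = -25992*(-1/149516) + 235939*(-1/103345) = 6498/37379 - 21449/9395 = -740693461/351175705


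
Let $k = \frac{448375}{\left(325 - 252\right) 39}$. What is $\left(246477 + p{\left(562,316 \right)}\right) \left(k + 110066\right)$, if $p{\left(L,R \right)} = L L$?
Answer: $\frac{176459859488917}{2847} \approx 6.1981 \cdot 10^{10}$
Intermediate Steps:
$p{\left(L,R \right)} = L^{2}$
$k = \frac{448375}{2847}$ ($k = \frac{448375}{73 \cdot 39} = \frac{448375}{2847} \approx 157.49$)
$\left(246477 + p{\left(562,316 \right)}\right) \left(k + 110066\right) = \left(246477 + 562^{2}\right) \left(\frac{448375}{2847} + 110066\right) = \left(246477 + 315844\right) \frac{313806277}{2847} = 562321 \cdot \frac{313806277}{2847} = \frac{176459859488917}{2847}$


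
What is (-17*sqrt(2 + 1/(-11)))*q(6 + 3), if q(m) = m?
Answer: -153*sqrt(231)/11 ≈ -211.40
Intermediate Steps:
(-17*sqrt(2 + 1/(-11)))*q(6 + 3) = (-17*sqrt(2 + 1/(-11)))*(6 + 3) = -17*sqrt(2 - 1/11)*9 = -17*sqrt(231)/11*9 = -153*sqrt(231)/11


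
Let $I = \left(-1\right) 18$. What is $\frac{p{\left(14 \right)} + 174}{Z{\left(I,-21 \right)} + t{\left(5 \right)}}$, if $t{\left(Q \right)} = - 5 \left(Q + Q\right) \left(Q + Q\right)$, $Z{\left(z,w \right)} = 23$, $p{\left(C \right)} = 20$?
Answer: $- \frac{194}{477} \approx -0.40671$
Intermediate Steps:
$I = -18$
$t{\left(Q \right)} = - 20 Q^{2}$ ($t{\left(Q \right)} = - 5 \cdot 2 Q 2 Q = - 5 \cdot 4 Q^{2} = - 20 Q^{2}$)
$\frac{p{\left(14 \right)} + 174}{Z{\left(I,-21 \right)} + t{\left(5 \right)}} = \frac{20 + 174}{23 - 20 \cdot 5^{2}} = \frac{194}{23 - 500} = \frac{194}{-477} = 194 \left(- \frac{1}{477}\right) = - \frac{194}{477}$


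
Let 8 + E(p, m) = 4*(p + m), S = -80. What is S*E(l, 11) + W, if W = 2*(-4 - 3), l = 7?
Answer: -5134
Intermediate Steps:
W = -14 (W = 2*(-7) = -14)
E(p, m) = -8 + 4*m + 4*p (E(p, m) = -8 + 4*(p + m) = -8 + 4*(m + p) = -8 + (4*m + 4*p) = -8 + 4*m + 4*p)
S*E(l, 11) + W = -80*(-8 + 4*11 + 4*7) - 14 = -80*(-8 + 44 + 28) - 14 = -80*64 - 14 = -5120 - 14 = -5134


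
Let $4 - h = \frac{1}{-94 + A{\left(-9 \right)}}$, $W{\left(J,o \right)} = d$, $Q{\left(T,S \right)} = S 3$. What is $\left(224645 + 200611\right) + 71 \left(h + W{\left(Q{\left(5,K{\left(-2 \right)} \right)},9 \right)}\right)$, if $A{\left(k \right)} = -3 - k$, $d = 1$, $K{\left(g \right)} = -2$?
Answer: $\frac{37453839}{88} \approx 4.2561 \cdot 10^{5}$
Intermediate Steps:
$Q{\left(T,S \right)} = 3 S$
$W{\left(J,o \right)} = 1$
$h = \frac{353}{88}$ ($h = 4 - \frac{1}{-94 - -6} = 4 - \frac{1}{-94 + \left(-3 + 9\right)} = 4 - \frac{1}{-94 + 6} = 4 - \frac{1}{-88} = 4 - - \frac{1}{88} = 4 + \frac{1}{88} = \frac{353}{88} \approx 4.0114$)
$\left(224645 + 200611\right) + 71 \left(h + W{\left(Q{\left(5,K{\left(-2 \right)} \right)},9 \right)}\right) = \left(224645 + 200611\right) + 71 \left(\frac{353}{88} + 1\right) = 425256 + 71 \cdot \frac{441}{88} = 425256 + \frac{31311}{88} = \frac{37453839}{88}$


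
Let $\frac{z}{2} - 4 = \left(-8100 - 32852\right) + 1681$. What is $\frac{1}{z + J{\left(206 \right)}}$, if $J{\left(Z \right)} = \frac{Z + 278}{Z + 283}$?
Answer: $- \frac{489}{38402642} \approx -1.2733 \cdot 10^{-5}$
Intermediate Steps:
$J{\left(Z \right)} = \frac{278 + Z}{283 + Z}$
$z = -78534$ ($z = 8 + 2 \left(\left(-8100 - 32852\right) + 1681\right) = 8 + 2 \left(-40952 + 1681\right) = 8 + 2 \left(-39271\right) = 8 - 78542 = -78534$)
$\frac{1}{z + J{\left(206 \right)}} = \frac{1}{-78534 + \frac{278 + 206}{283 + 206}} = \frac{1}{-78534 + \frac{1}{489} \cdot 484} = \frac{1}{-78534 + \frac{484}{489}} = \frac{1}{- \frac{38402642}{489}} = - \frac{489}{38402642}$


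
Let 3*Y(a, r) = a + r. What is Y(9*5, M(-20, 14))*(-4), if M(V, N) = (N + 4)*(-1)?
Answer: -36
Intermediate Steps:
M(V, N) = -4 - N (M(V, N) = (4 + N)*(-1) = -4 - N)
Y(a, r) = a/3 + r/3 (Y(a, r) = (a + r)/3 = a/3 + r/3)
Y(9*5, M(-20, 14))*(-4) = ((9*5)/3 + (-4 - 1*14)/3)*(-4) = ((⅓)*45 + (-4 - 14)/3)*(-4) = (15 + (⅓)*(-18))*(-4) = (15 - 6)*(-4) = 9*(-4) = -36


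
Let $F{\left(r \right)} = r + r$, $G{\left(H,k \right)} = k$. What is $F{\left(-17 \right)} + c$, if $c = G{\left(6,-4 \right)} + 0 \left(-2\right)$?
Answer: $-38$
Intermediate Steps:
$F{\left(r \right)} = 2 r$
$c = -4$ ($c = -4 + 0 \left(-2\right) = -4 + 0 = -4$)
$F{\left(-17 \right)} + c = 2 \left(-17\right) - 4 = -34 - 4 = -38$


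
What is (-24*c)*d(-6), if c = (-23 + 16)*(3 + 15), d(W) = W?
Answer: -18144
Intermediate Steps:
c = -126 (c = -7*18 = -126)
(-24*c)*d(-6) = -24*(-126)*(-6) = 3024*(-6) = -18144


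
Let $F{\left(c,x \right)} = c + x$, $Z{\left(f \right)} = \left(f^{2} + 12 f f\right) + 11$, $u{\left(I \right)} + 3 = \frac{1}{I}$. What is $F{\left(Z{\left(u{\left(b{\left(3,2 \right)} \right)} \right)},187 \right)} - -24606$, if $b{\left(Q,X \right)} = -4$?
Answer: $\frac{399061}{16} \approx 24941.0$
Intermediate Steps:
$u{\left(I \right)} = -3 + \frac{1}{I}$
$Z{\left(f \right)} = 11 + 13 f^{2}$ ($Z{\left(f \right)} = \left(f^{2} + 12 f^{2}\right) + 11 = 13 f^{2} + 11 = 11 + 13 f^{2}$)
$F{\left(Z{\left(u{\left(b{\left(3,2 \right)} \right)} \right)},187 \right)} - -24606 = \left(\left(11 + 13 \left(-3 + \frac{1}{-4}\right)^{2}\right) + 187\right) - -24606 = \left(\left(11 + 13 \left(-3 - \frac{1}{4}\right)^{2}\right) + 187\right) + 24606 = \left(\left(11 + 13 \left(- \frac{13}{4}\right)^{2}\right) + 187\right) + 24606 = \left(\left(11 + 13 \cdot \frac{169}{16}\right) + 187\right) + 24606 = \left(\left(11 + \frac{2197}{16}\right) + 187\right) + 24606 = \left(\frac{2373}{16} + 187\right) + 24606 = \frac{5365}{16} + 24606 = \frac{399061}{16}$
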